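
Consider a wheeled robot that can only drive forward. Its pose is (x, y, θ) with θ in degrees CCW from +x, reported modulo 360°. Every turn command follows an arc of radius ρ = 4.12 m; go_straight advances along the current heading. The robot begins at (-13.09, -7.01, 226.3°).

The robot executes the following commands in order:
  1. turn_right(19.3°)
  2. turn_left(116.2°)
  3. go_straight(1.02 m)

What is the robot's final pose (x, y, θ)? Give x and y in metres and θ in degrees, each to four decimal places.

(-13.9790, -15.4155, 323.2000°)

set_pose: (x, y, θ) = (-13.0900, -7.0100, 226.3000°), ρ = 4.12
turn_right(19.3°): centre at ρ to the right, rotate −19.3° → (-14.1982, -7.8345, 207.0000°)
turn_left(116.2°): centre at ρ to the left, rotate +116.2° → (-14.7957, -14.8045, 323.2000°)
go_straight(1.02): x += 1.02·cos θ, y += 1.02·sin θ → (-13.9790, -15.4155, 323.2000°)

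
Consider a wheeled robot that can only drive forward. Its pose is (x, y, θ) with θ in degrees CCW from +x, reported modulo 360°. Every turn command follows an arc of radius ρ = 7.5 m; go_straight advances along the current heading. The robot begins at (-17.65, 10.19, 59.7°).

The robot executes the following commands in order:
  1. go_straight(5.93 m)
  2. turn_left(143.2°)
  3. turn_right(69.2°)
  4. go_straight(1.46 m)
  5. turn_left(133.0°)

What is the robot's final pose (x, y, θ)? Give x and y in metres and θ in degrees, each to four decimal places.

(-46.3112, 24.0357, 266.7000°)

set_pose: (x, y, θ) = (-17.6500, 10.1900, 59.7000°), ρ = 7.5
go_straight(5.93): x += 5.93·cos θ, y += 5.93·sin θ → (-14.6582, 15.3099, 59.7000°)
turn_left(143.2°): centre at ρ to the left, rotate +143.2° → (-24.0520, 26.0028, 202.9000°)
turn_right(69.2°): centre at ρ to the right, rotate −69.2° → (-32.3927, 27.7301, 133.7000°)
go_straight(1.46): x += 1.46·cos θ, y += 1.46·sin θ → (-33.4014, 28.7856, 133.7000°)
turn_left(133.0°): centre at ρ to the left, rotate +133.0° → (-46.3112, 24.0357, 266.7000°)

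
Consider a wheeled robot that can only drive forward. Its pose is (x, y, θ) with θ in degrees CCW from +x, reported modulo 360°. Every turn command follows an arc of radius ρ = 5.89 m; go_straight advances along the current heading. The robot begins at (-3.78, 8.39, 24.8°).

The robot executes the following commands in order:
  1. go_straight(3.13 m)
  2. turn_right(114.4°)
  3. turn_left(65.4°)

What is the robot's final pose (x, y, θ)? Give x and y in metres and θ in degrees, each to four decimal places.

(10.8972, -0.9341, 335.8000°)

set_pose: (x, y, θ) = (-3.7800, 8.3900, 24.8000°), ρ = 5.89
go_straight(3.13): x += 3.13·cos θ, y += 3.13·sin θ → (-0.9387, 9.7029, 24.8000°)
turn_right(114.4°): centre at ρ to the right, rotate −114.4° → (7.4218, 4.3972, -89.6000° ≡ 270.4000°)
turn_left(65.4°): centre at ρ to the left, rotate +65.4° → (10.8972, -0.9341, 335.8000°)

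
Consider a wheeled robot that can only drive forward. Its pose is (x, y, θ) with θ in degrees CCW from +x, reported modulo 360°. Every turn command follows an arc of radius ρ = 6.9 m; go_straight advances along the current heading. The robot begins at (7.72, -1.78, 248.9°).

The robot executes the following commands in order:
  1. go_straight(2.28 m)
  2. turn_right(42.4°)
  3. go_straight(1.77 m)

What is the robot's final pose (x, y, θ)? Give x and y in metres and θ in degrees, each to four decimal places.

(1.9566, -8.3880, 206.5000°)

set_pose: (x, y, θ) = (7.7200, -1.7800, 248.9000°), ρ = 6.9
go_straight(2.28): x += 2.28·cos θ, y += 2.28·sin θ → (6.8992, -3.9071, 248.9000°)
turn_right(42.4°): centre at ρ to the right, rotate −42.4° → (3.5406, -7.5982, 206.5000°)
go_straight(1.77): x += 1.77·cos θ, y += 1.77·sin θ → (1.9566, -8.3880, 206.5000°)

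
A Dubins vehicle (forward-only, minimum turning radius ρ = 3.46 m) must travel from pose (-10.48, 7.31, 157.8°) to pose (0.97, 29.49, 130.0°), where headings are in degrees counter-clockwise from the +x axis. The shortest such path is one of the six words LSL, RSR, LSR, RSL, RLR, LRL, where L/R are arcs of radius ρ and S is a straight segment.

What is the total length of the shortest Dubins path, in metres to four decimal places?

29.0924 m

Let ψ = atan2(Δy, Δx) = atan2(22.18, 11.45) = 62.6958° be the start→goal bearing.
Normalize: d = |goal − start| / ρ = 24.961068/3.46 = 7.214181, α = (θ_start − ψ) mod 360° = 95.1042° = 1.659881 rad, β = (θ_goal − ψ) mod 360° = 67.3042° = 1.174680 rad.
Common terms: sin α = 0.996035, cos α = -0.088967, sin β = 0.922566, cos β = 0.385839, cos(α−β) = 0.884581, d² = 52.044413. Work in radians in the unit-radius frame; every candidate has L = ρ·(t + p + q).
LSL: p² = 2 + d² − 2cos(α−β) + 2d(sin α − sin β) = 53.335280; p = √p² = 7.303101; φ = atan2(cos β − cos α, d + sin α − sin β) = 0.065060 rad; t = (φ − α) mod 2π = 4.688364 rad, q = (β − φ) mod 2π = 1.109619 rad → L = 3.46·(4.688364 + 7.303101 + 1.109619) = 3.46·13.101084 = 45.329752 m
RSR: p² = 2 + d² − 2cos(α−β) + 2d(sin β − sin α) = 51.215223; p = √p² = 7.156481; φ = atan2(cos α − cos β, d − sin α + sin β) = -0.066395 rad; t = (α − φ) mod 2π = 1.726276 rad, q = (φ − β) mod 2π = 5.042111 rad → L = 3.46·(1.726276 + 7.156481 + 5.042111) = 3.46·13.924868 = 48.180043 m
LSR: p² = d² − 2 + 2cos(α−β) + 2d(sin α + sin β) = 79.495844; p = √p² = 8.916044; φ = atan2(−cos α − cos β, d + sin α + sin β) − atan2(−2, p) = 0.188167 rad; t = (φ − α) mod 2π = 4.811472 rad, q = (φ − β) mod 2π = 5.296673 rad → L = 3.46·(4.811472 + 8.916044 + 5.296673) = 3.46·19.024189 = 65.823694 m
RSL: p² = d² − 2 + 2cos(α−β) − 2d(sin α + sin β) = 24.131307; p = √p² = 4.912363; φ = atan2(cos α + cos β, d − sin α − sin β) − atan2(2, p) = -0.330641 rad; t = (α − φ) mod 2π = 1.990522 rad, q = (β − φ) mod 2π = 1.505321 rad → L = 3.46·(1.990522 + 4.912363 + 1.505321) = 3.46·8.408206 = 29.092392 m
RLR: c = (6 − d² + 2cos(α−β) + 2d(sin α − sin β))/8 = -5.401903, |c| > 1 → infeasible
LRL: c = (6 − d² + 2cos(α−β) − 2d(sin α − sin β))/8 = -5.666910, |c| > 1 → infeasible
Shortest: RSL with L = 29.092392 m ≈ 29.0924 m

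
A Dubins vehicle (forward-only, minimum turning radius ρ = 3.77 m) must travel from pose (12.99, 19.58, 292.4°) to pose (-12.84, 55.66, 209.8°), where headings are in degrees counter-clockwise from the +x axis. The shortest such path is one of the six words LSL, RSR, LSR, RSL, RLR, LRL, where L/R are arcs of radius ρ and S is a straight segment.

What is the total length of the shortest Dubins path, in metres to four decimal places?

57.7498 m

Let ψ = atan2(Δy, Δx) = atan2(36.08, -25.83) = 125.5992° be the start→goal bearing.
Normalize: d = |goal − start| / ρ = 44.372912/3.77 = 11.770003, α = (θ_start − ψ) mod 360° = 166.8008° = 2.911223 rad, β = (θ_goal − ψ) mod 360° = 84.2008° = 1.469581 rad.
Common terms: sin α = 0.228338, cos α = -0.973582, sin β = 0.994882, cos β = 0.101043, cos(α−β) = 0.128796, d² = 138.532974. Work in radians in the unit-radius frame; every candidate has L = ρ·(t + p + q).
LSL: p² = 2 + d² − 2cos(α−β) + 2d(sin α − sin β) = 122.230921; p = √p² = 11.055809; φ = atan2(cos β − cos α, d + sin α − sin β) = 0.097354 rad; t = (φ − α) mod 2π = 3.469316 rad, q = (β − φ) mod 2π = 1.372227 rad → L = 3.77·(3.469316 + 11.055809 + 1.372227) = 3.77·15.897353 = 59.933020 m
RSR: p² = 2 + d² − 2cos(α−β) + 2d(sin β − sin α) = 158.319844; p = √p² = 12.582521; φ = atan2(cos α − cos β, d − sin α + sin β) = -0.085510 rad; t = (α − φ) mod 2π = 2.996733 rad, q = (φ − β) mod 2π = 4.728094 rad → L = 3.77·(2.996733 + 12.582521 + 4.728094) = 3.77·20.307349 = 76.558704 m
LSR: p² = d² − 2 + 2cos(α−β) + 2d(sin α + sin β) = 165.585164; p = √p² = 12.867990; φ = atan2(−cos α − cos β, d + sin α + sin β) − atan2(−2, p) = 0.221243 rad; t = (φ − α) mod 2π = 3.593206 rad, q = (φ − β) mod 2π = 5.034848 rad → L = 3.77·(3.593206 + 12.867990 + 5.034848) = 3.77·21.496044 = 81.040085 m
RSL: p² = d² − 2 + 2cos(α−β) − 2d(sin α + sin β) = 107.995965; p = √p² = 10.392111; φ = atan2(cos α + cos β, d − sin α − sin β) − atan2(2, p) = -0.272671 rad; t = (α − φ) mod 2π = 3.183894 rad, q = (β − φ) mod 2π = 1.742252 rad → L = 3.77·(3.183894 + 10.392111 + 1.742252) = 3.77·15.318257 = 57.749830 m
RLR: c = (6 − d² + 2cos(α−β) + 2d(sin α − sin β))/8 = -18.789980, |c| > 1 → infeasible
LRL: c = (6 − d² + 2cos(α−β) − 2d(sin α − sin β))/8 = -14.278865, |c| > 1 → infeasible
Shortest: RSL with L = 57.749830 m ≈ 57.7498 m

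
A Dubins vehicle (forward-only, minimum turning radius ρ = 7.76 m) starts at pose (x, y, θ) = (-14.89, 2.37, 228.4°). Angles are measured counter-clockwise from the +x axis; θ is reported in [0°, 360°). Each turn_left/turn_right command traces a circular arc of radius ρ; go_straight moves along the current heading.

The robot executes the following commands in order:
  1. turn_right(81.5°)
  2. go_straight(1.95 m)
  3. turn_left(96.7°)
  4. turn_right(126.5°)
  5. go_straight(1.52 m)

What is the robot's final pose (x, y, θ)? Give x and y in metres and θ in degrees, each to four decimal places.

(-52.3039, 0.3044, 117.1000°)

set_pose: (x, y, θ) = (-14.8900, 2.3700, 228.4000°), ρ = 7.76
turn_right(81.5°): centre at ρ to the right, rotate −81.5° → (-24.9307, 1.0214, 146.9000°)
go_straight(1.95): x += 1.95·cos θ, y += 1.95·sin θ → (-26.5642, 2.0863, 146.9000°)
turn_left(96.7°): centre at ρ to the left, rotate +96.7° → (-37.7527, -0.9641, 243.6000°)
turn_right(126.5°): centre at ρ to the right, rotate −126.5° → (-51.6115, -1.0487, 117.1000°)
go_straight(1.52): x += 1.52·cos θ, y += 1.52·sin θ → (-52.3039, 0.3044, 117.1000°)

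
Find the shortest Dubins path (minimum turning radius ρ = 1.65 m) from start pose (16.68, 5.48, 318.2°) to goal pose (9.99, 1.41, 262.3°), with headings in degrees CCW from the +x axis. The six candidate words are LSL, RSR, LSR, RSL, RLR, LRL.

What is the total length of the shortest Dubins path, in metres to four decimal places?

Let ψ = atan2(Δy, Δx) = atan2(-4.07, -6.69) = -148.6849° be the start→goal bearing.
Normalize: d = |goal − start| / ρ = 7.830773/1.65 = 4.745923, α = (θ_start − ψ) mod 360° = 106.8849° = 1.865493 rad, β = (θ_goal − ψ) mod 360° = 50.9849° = 0.889854 rad.
Common terms: sin α = 0.956890, cos α = -0.290450, sin β = 0.776980, cos β = 0.629525, cos(α−β) = 0.560639, d² = 22.523783. Work in radians in the unit-radius frame; every candidate has L = ρ·(t + p + q).
LSL: p² = 2 + d² − 2cos(α−β) + 2d(sin α − sin β) = 25.110185; p = √p² = 5.011006; φ = atan2(cos β − cos α, d + sin α − sin β) = 0.184638 rad; t = (φ − α) mod 2π = 4.602330 rad, q = (β − φ) mod 2π = 0.705216 rad → L = 1.65·(4.602330 + 5.011006 + 0.705216) = 1.65·10.318553 = 17.025612 m
RSR: p² = 2 + d² − 2cos(α−β) + 2d(sin β − sin α) = 21.694826; p = √p² = 4.657770; φ = atan2(cos α − cos β, d − sin α + sin β) = -0.198821 rad; t = (α − φ) mod 2π = 2.064315 rad, q = (φ − β) mod 2π = 5.194510 rad → L = 1.65·(2.064315 + 4.657770 + 5.194510) = 1.65·11.916595 = 19.662381 m
LSR: p² = d² − 2 + 2cos(α−β) + 2d(sin α + sin β) = 38.102690; p = √p² = 6.172738; φ = atan2(−cos α − cos β, d + sin α + sin β) − atan2(−2, p) = 0.261052 rad; t = (φ − α) mod 2π = 4.678744 rad, q = (φ − β) mod 2π = 5.654383 rad → L = 1.65·(4.678744 + 6.172738 + 5.654383) = 1.65·16.505864 = 27.234675 m
RSL: p² = d² − 2 + 2cos(α−β) − 2d(sin α + sin β) = 5.187433; p = √p² = 2.277594; φ = atan2(cos α + cos β, d − sin α − sin β) − atan2(2, p) = -0.608493 rad; t = (α − φ) mod 2π = 2.473987 rad, q = (β − φ) mod 2π = 1.498348 rad → L = 1.65·(2.473987 + 2.277594 + 1.498348) = 1.65·6.249928 = 10.312381 m
RLR: c = (6 − d² + 2cos(α−β) + 2d(sin α − sin β))/8 = -1.711853, |c| > 1 → infeasible
LRL: c = (6 − d² + 2cos(α−β) − 2d(sin α − sin β))/8 = -2.138773, |c| > 1 → infeasible
Shortest: RSL with L = 10.312381 m ≈ 10.3124 m

10.3124 m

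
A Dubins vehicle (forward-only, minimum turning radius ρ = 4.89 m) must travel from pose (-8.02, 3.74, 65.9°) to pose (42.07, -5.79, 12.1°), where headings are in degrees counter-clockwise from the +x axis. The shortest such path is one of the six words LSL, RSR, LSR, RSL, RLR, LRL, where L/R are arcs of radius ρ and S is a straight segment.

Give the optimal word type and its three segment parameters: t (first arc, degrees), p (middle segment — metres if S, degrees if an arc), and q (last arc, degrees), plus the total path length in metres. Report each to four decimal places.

Let ψ = atan2(Δy, Δx) = atan2(-9.53, 50.09) = -10.7722° be the start→goal bearing.
Normalize: d = |goal − start| / ρ = 50.988518/4.89 = 10.427100, α = (θ_start − ψ) mod 360° = 76.6722° = 1.338182 rad, β = (θ_goal − ψ) mod 360° = 22.8722° = 0.399195 rad.
Common terms: sin α = 0.973067, cos α = 0.230522, sin β = 0.388677, cos β = 0.921374, cos(α−β) = 0.590606, d² = 108.724411. Work in radians in the unit-radius frame; every candidate has L = ρ·(t + p + q).
LSL: p² = 2 + d² − 2cos(α−β) + 2d(sin α − sin β) = 121.730188; p = √p² = 11.033140; φ = atan2(cos β − cos α, d + sin α − sin β) = 0.062657 rad; t = (φ − α) mod 2π = 5.007660 rad, q = (β − φ) mod 2π = 0.336538 rad → L = 4.89·(5.007660 + 11.033140 + 0.336538) = 4.89·16.377339 = 80.085186 m
RSR: p² = 2 + d² − 2cos(α−β) + 2d(sin β − sin α) = 97.356212; p = √p² = 9.866925; φ = atan2(cos α − cos β, d − sin α + sin β) = -0.070074 rad; t = (α − φ) mod 2π = 1.408257 rad, q = (φ − β) mod 2π = 5.813916 rad → L = 4.89·(1.408257 + 9.866925 + 5.813916) = 4.89·17.089098 = 83.565687 m
LSR: p² = d² − 2 + 2cos(α−β) + 2d(sin α + sin β) = 136.303709; p = √p² = 11.674918; φ = atan2(−cos α − cos β, d + sin α + sin β) − atan2(−2, p) = 0.072259 rad; t = (φ − α) mod 2π = 5.017262 rad, q = (φ − β) mod 2π = 5.956249 rad → L = 4.89·(5.017262 + 11.674918 + 5.956249) = 4.89·22.648429 = 110.750818 m
RSL: p² = d² − 2 + 2cos(α−β) − 2d(sin α + sin β) = 79.507536; p = √p² = 8.916700; φ = atan2(cos α + cos β, d − sin α − sin β) − atan2(2, p) = -0.094258 rad; t = (α − φ) mod 2π = 1.432440 rad, q = (β − φ) mod 2π = 0.493453 rad → L = 4.89·(1.432440 + 8.916700 + 0.493453) = 4.89·10.842594 = 53.020283 m
RLR: c = (6 − d² + 2cos(α−β) + 2d(sin α − sin β))/8 = -11.169527, |c| > 1 → infeasible
LRL: c = (6 − d² + 2cos(α−β) − 2d(sin α − sin β))/8 = -14.216273, |c| > 1 → infeasible
Shortest: RSL with L = 53.020283 m ≈ 53.0203 m
Convert RSL to answer units (arcs ×180/π): t = 1.432440·180/π = 82.0728°, p = ρ·p = 4.89·8.916700 = 43.6027 m, q = 0.493453·180/π = 28.2728°, L = 53.0203 m.

RSL: t = 82.0728°, p = 43.6027 m, q = 28.2728°, L = 53.0203 m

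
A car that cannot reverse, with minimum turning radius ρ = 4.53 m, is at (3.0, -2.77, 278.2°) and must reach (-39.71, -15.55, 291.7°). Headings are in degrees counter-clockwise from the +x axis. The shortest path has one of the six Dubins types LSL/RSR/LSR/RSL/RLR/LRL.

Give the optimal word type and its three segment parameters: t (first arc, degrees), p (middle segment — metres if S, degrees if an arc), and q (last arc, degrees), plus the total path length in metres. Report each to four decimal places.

RSL: t = 95.8578°, p = 34.4164 m, q = 109.3578°, L = 50.6414 m

Let ψ = atan2(Δy, Δx) = atan2(-12.78, -42.71) = -163.3414° be the start→goal bearing.
Normalize: d = |goal − start| / ρ = 44.581078/4.53 = 9.841298, α = (θ_start − ψ) mod 360° = 81.5414° = 1.423166 rad, β = (θ_goal − ψ) mod 360° = 95.0414° = 1.658785 rad.
Common terms: sin α = 0.989122, cos α = 0.147095, sin β = 0.996131, cos β = -0.087875, cos(α−β) = 0.972370, d² = 96.851137. Work in radians in the unit-radius frame; every candidate has L = ρ·(t + p + q).
LSL: p² = 2 + d² − 2cos(α−β) + 2d(sin α − sin β) = 96.768439; p = √p² = 9.837095; φ = atan2(cos β − cos α, d + sin α − sin β) = -0.023888 rad; t = (φ − α) mod 2π = 4.836131 rad, q = (β − φ) mod 2π = 1.682673 rad → L = 4.53·(4.836131 + 9.837095 + 1.682673) = 4.53·16.355900 = 74.092226 m
RSR: p² = 2 + d² − 2cos(α−β) + 2d(sin β − sin α) = 97.044355; p = √p² = 9.851109; φ = atan2(cos α − cos β, d − sin α + sin β) = 0.023854 rad; t = (α − φ) mod 2π = 1.399311 rad, q = (φ − β) mod 2π = 4.648255 rad → L = 4.53·(1.399311 + 9.851109 + 4.648255) = 4.53·15.898675 = 72.020999 m
LSR: p² = d² − 2 + 2cos(α−β) + 2d(sin α + sin β) = 135.870825; p = √p² = 11.656364; φ = atan2(−cos α − cos β, d + sin α + sin β) − atan2(−2, p) = 0.164918 rad; t = (φ − α) mod 2π = 5.024938 rad, q = (φ − β) mod 2π = 4.789318 rad → L = 4.53·(5.024938 + 11.656364 + 4.789318) = 4.53·21.470620 = 97.261911 m
RSL: p² = d² − 2 + 2cos(α−β) − 2d(sin α + sin β) = 57.720929; p = √p² = 7.597429; φ = atan2(cos α + cos β, d − sin α − sin β) − atan2(2, p) = -0.249869 rad; t = (α − φ) mod 2π = 1.673035 rad, q = (β − φ) mod 2π = 1.908654 rad → L = 4.53·(1.673035 + 7.597429 + 1.908654) = 4.53·11.179118 = 50.641403 m
RLR: c = (6 − d² + 2cos(α−β) + 2d(sin α − sin β))/8 = -11.130544, |c| > 1 → infeasible
LRL: c = (6 − d² + 2cos(α−β) − 2d(sin α − sin β))/8 = -11.096055, |c| > 1 → infeasible
Shortest: RSL with L = 50.641403 m ≈ 50.6414 m
Convert RSL to answer units (arcs ×180/π): t = 1.673035·180/π = 95.8578°, p = ρ·p = 4.53·7.597429 = 34.4164 m, q = 1.908654·180/π = 109.3578°, L = 50.6414 m.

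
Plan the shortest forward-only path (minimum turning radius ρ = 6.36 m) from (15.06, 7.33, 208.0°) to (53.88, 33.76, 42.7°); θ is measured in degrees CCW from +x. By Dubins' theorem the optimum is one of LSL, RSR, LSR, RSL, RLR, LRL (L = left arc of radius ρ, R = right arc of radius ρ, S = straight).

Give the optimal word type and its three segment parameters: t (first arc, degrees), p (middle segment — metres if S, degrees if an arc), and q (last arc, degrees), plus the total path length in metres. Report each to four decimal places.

RSL: t = 190.0854°, p = 43.5152 m, q = 24.7854°, L = 67.3665 m

Let ψ = atan2(Δy, Δx) = atan2(26.43, 38.82) = 34.2484° be the start→goal bearing.
Normalize: d = |goal − start| / ρ = 46.963148/6.36 = 7.384143, α = (θ_start − ψ) mod 360° = 173.7516° = 3.032538 rad, β = (θ_goal − ψ) mod 360° = 8.4516° = 0.147508 rad.
Common terms: sin α = 0.108839, cos α = -0.994059, sin β = 0.146974, cos β = 0.989140, cos(α−β) = -0.967268, d² = 54.525565. Work in radians in the unit-radius frame; every candidate has L = ρ·(t + p + q).
LSL: p² = 2 + d² − 2cos(α−β) + 2d(sin α − sin β) = 57.896910; p = √p² = 7.609002; φ = atan2(cos β − cos α, d + sin α − sin β) = 0.263684 rad; t = (φ − α) mod 2π = 3.514331 rad, q = (β − φ) mod 2π = 6.167010 rad → L = 6.36·(3.514331 + 7.609002 + 6.167010) = 6.36·17.290343 = 109.966583 m
RSR: p² = 2 + d² − 2cos(α−β) + 2d(sin β − sin α) = 59.023291; p = √p² = 7.682662; φ = atan2(cos α − cos β, d − sin α + sin β) = -0.261096 rad; t = (α − φ) mod 2π = 3.293634 rad, q = (φ − β) mod 2π = 5.874581 rad → L = 6.36·(3.293634 + 7.682662 + 5.874581) = 6.36·16.850876 = 107.171573 m
LSR: p² = d² − 2 + 2cos(α−β) + 2d(sin α + sin β) = 54.368949; p = √p² = 7.373530; φ = atan2(−cos α − cos β, d + sin α + sin β) − atan2(−2, p) = 0.265512 rad; t = (φ − α) mod 2π = 3.516159 rad, q = (φ − β) mod 2π = 0.118003 rad → L = 6.36·(3.516159 + 7.373530 + 0.118003) = 6.36·11.007693 = 70.008925 m
RSL: p² = d² − 2 + 2cos(α−β) − 2d(sin α + sin β) = 46.813110; p = √p² = 6.842011; φ = atan2(cos α + cos β, d − sin α − sin β) − atan2(2, p) = -0.285079 rad; t = (α − φ) mod 2π = 3.317616 rad, q = (β − φ) mod 2π = 0.432587 rad → L = 6.36·(3.317616 + 6.842011 + 0.432587) = 6.36·10.592214 = 67.366481 m
RLR: c = (6 − d² + 2cos(α−β) + 2d(sin α − sin β))/8 = -6.377911, |c| > 1 → infeasible
LRL: c = (6 − d² + 2cos(α−β) − 2d(sin α − sin β))/8 = -6.237114, |c| > 1 → infeasible
Shortest: RSL with L = 67.366481 m ≈ 67.3665 m
Convert RSL to answer units (arcs ×180/π): t = 3.317616·180/π = 190.0854°, p = ρ·p = 6.36·6.842011 = 43.5152 m, q = 0.432587·180/π = 24.7854°, L = 67.3665 m.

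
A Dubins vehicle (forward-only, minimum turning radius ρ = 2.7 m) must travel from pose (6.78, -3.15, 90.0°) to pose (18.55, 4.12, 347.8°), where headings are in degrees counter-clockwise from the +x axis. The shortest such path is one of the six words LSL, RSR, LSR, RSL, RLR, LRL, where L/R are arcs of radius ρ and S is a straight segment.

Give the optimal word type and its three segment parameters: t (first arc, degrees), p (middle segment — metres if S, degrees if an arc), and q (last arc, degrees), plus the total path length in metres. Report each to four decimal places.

Let ψ = atan2(Δy, Δx) = atan2(7.27, 11.77) = 31.7025° be the start→goal bearing.
Normalize: d = |goal − start| / ρ = 13.834226/2.7 = 5.123787, α = (θ_start − ψ) mod 360° = 58.2975° = 1.017484 rad, β = (θ_goal − ψ) mod 360° = 316.0975° = 5.516943 rad.
Common terms: sin α = 0.850788, cos α = 0.525508, sin β = -0.693433, cos β = 0.720521, cos(α−β) = -0.211325, d² = 26.253196. Work in radians in the unit-radius frame; every candidate has L = ρ·(t + p + q).
LSL: p² = 2 + d² − 2cos(α−β) + 2d(sin α − sin β) = 44.500369; p = √p² = 6.670860; φ = atan2(cos β − cos α, d + sin α − sin β) = 0.029238 rad; t = (φ − α) mod 2π = 5.294939 rad, q = (β − φ) mod 2π = 5.487705 rad → L = 2.7·(5.294939 + 6.670860 + 5.487705) = 2.7·17.453504 = 47.124460 m
RSR: p² = 2 + d² − 2cos(α−β) + 2d(sin β − sin α) = 12.851322; p = √p² = 3.584874; φ = atan2(cos α − cos β, d − sin α + sin β) = -0.054426 rad; t = (α − φ) mod 2π = 1.071910 rad, q = (φ − β) mod 2π = 0.711817 rad → L = 2.7·(1.071910 + 3.584874 + 0.711817) = 2.7·5.368601 = 14.495222 m
LSR: p² = d² − 2 + 2cos(α−β) + 2d(sin α + sin β) = 25.443060; p = √p² = 5.044111; φ = atan2(−cos α − cos β, d + sin α + sin β) − atan2(−2, p) = 0.145785 rad; t = (φ − α) mod 2π = 5.411487 rad, q = (φ − β) mod 2π = 0.912028 rad → L = 2.7·(5.411487 + 5.044111 + 0.912028) = 2.7·11.367626 = 30.692590 m
RSL: p² = d² − 2 + 2cos(α−β) − 2d(sin α + sin β) = 22.218033; p = √p² = 4.713601; φ = atan2(cos α + cos β, d − sin α − sin β) − atan2(2, p) = -0.155465 rad; t = (α − φ) mod 2π = 1.172949 rad, q = (β − φ) mod 2π = 5.672407 rad → L = 2.7·(1.172949 + 4.713601 + 5.672407) = 2.7·11.558957 = 31.209183 m
RLR: c = (6 − d² + 2cos(α−β) + 2d(sin α − sin β))/8 = -0.606415; p = 2π − arccos c = 4.060844 rad; φ = atan2(cos α − cos β, d − sin α + sin β) = -0.054426 rad; t = (α − φ + p/2) mod 2π = 3.102332 rad, q = (α − β − t + p) mod 2π = 2.742239 rad → L = 2.7·(3.102332 + 4.060844 + 2.742239) = 2.7·9.905415 = 26.744621 m
LRL: c = (6 − d² + 2cos(α−β) − 2d(sin α − sin β))/8 = -4.562546, |c| > 1 → infeasible
Shortest: RSR with L = 14.495222 m ≈ 14.4952 m
Convert RSR to answer units (arcs ×180/π): t = 1.071910·180/π = 61.4159°, p = ρ·p = 2.7·3.584874 = 9.6792 m, q = 0.711817·180/π = 40.7841°, L = 14.4952 m.

RSR: t = 61.4159°, p = 9.6792 m, q = 40.7841°, L = 14.4952 m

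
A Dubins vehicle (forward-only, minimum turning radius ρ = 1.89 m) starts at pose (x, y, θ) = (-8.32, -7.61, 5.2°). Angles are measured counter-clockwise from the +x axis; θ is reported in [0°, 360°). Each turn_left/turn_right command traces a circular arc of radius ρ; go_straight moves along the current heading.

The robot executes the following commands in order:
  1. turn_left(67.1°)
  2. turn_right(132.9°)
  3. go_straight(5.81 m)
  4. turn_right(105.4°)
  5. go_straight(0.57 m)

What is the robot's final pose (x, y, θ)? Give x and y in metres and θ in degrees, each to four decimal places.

(-2.1339, -13.9105, 194.0000°)

set_pose: (x, y, θ) = (-8.3200, -7.6100, 5.2000°), ρ = 1.89
turn_left(67.1°): centre at ρ to the left, rotate +67.1° → (-6.6908, -6.3024, 72.3000°)
turn_right(132.9°): centre at ρ to the right, rotate −132.9° → (-3.2436, -5.9492, -60.6000° ≡ 299.4000°)
go_straight(5.81): x += 5.81·cos θ, y += 5.81·sin θ → (-0.3915, -11.0110, 299.4000°)
turn_right(105.4°): centre at ρ to the right, rotate −105.4° → (-1.5809, -13.7726, 194.0000°)
go_straight(0.57): x += 0.57·cos θ, y += 0.57·sin θ → (-2.1339, -13.9105, 194.0000°)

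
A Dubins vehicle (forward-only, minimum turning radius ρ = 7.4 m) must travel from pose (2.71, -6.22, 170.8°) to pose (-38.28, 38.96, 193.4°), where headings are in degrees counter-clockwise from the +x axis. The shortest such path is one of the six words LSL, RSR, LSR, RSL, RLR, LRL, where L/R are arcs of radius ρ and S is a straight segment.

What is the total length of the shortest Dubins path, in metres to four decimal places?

Let ψ = atan2(Δy, Δx) = atan2(45.18, -40.99) = 132.2162° be the start→goal bearing.
Normalize: d = |goal − start| / ρ = 61.003381/7.4 = 8.243700, α = (θ_start − ψ) mod 360° = 38.5838° = 0.673414 rad, β = (θ_goal − ψ) mod 360° = 61.1838° = 1.067859 rad.
Common terms: sin α = 0.623659, cos α = 0.781697, sin β = 0.876170, cos β = 0.482001, cos(α−β) = 0.923210, d² = 67.958592. Work in radians in the unit-radius frame; every candidate has L = ρ·(t + p + q).
LSL: p² = 2 + d² − 2cos(α−β) + 2d(sin α − sin β) = 63.948908; p = √p² = 7.996806; φ = atan2(cos β − cos α, d + sin α − sin β) = -0.037486 rad; t = (φ − α) mod 2π = 5.572285 rad, q = (β − φ) mod 2π = 1.105344 rad → L = 7.4·(5.572285 + 7.996806 + 1.105344) = 7.4·14.674436 = 108.590825 m
RSR: p² = 2 + d² − 2cos(α−β) + 2d(sin β − sin α) = 72.275435; p = √p² = 8.501496; φ = atan2(cos α − cos β, d − sin α + sin β) = 0.035259 rad; t = (α − φ) mod 2π = 0.638155 rad, q = (φ − β) mod 2π = 5.250586 rad → L = 7.4·(0.638155 + 8.501496 + 5.250586) = 7.4·14.390237 = 106.487753 m
LSR: p² = d² − 2 + 2cos(α−β) + 2d(sin α + sin β) = 92.533296; p = √p² = 9.619423; φ = atan2(−cos α − cos β, d + sin α + sin β) − atan2(−2, p) = 0.076016 rad; t = (φ − α) mod 2π = 5.685787 rad, q = (φ − β) mod 2π = 5.291342 rad → L = 7.4·(5.685787 + 9.619423 + 5.291342) = 7.4·20.596552 = 152.414487 m
RSL: p² = d² − 2 + 2cos(α−β) − 2d(sin α + sin β) = 43.076729; p = √p² = 6.563286; φ = atan2(cos α + cos β, d − sin α − sin β) − atan2(2, p) = -0.110550 rad; t = (α − φ) mod 2π = 0.783964 rad, q = (β − φ) mod 2π = 1.178409 rad → L = 7.4·(0.783964 + 6.563286 + 1.178409) = 7.4·8.525659 = 63.089879 m
RLR: c = (6 − d² + 2cos(α−β) + 2d(sin α − sin β))/8 = -8.034429, |c| > 1 → infeasible
LRL: c = (6 − d² + 2cos(α−β) − 2d(sin α − sin β))/8 = -6.993614, |c| > 1 → infeasible
Shortest: RSL with L = 63.089879 m ≈ 63.0899 m

63.0899 m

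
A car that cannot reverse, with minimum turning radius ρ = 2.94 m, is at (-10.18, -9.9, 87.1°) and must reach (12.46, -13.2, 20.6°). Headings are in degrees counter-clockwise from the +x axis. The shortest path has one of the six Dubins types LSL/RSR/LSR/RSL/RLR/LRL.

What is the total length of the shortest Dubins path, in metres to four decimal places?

Let ψ = atan2(Δy, Δx) = atan2(-3.30, 22.64) = -8.2930° be the start→goal bearing.
Normalize: d = |goal − start| / ρ = 22.879239/2.94 = 7.782054, α = (θ_start − ψ) mod 360° = 95.3930° = 1.664922 rad, β = (θ_goal − ψ) mod 360° = 28.8930° = 0.504278 rad.
Common terms: sin α = 0.995573, cos α = -0.093987, sin β = 0.483176, cos β = 0.875523, cos(α−β) = 0.398749, d² = 60.560368. Work in radians in the unit-radius frame; every candidate has L = ρ·(t + p + q).
LSL: p² = 2 + d² − 2cos(α−β) + 2d(sin α − sin β) = 69.737885; p = √p² = 8.350921; φ = atan2(cos β − cos α, d + sin α − sin β) = 0.116359 rad; t = (φ − α) mod 2π = 4.734622 rad, q = (β − φ) mod 2π = 0.387920 rad → L = 2.94·(4.734622 + 8.350921 + 0.387920) = 2.94·13.473463 = 39.611980 m
RSR: p² = 2 + d² − 2cos(α−β) + 2d(sin β − sin α) = 53.787856; p = √p² = 7.334020; φ = atan2(cos α − cos β, d − sin α + sin β) = -0.132582 rad; t = (α − φ) mod 2π = 1.797504 rad, q = (φ − β) mod 2π = 5.646325 rad → L = 2.94·(1.797504 + 7.334020 + 5.646325) = 2.94·14.777850 = 43.446878 m
LSR: p² = d² − 2 + 2cos(α−β) + 2d(sin α + sin β) = 82.373278; p = √p² = 9.075973; φ = atan2(−cos α − cos β, d + sin α + sin β) − atan2(−2, p) = 0.132703 rad; t = (φ − α) mod 2π = 4.750966 rad, q = (φ − β) mod 2π = 5.911610 rad → L = 2.94·(4.750966 + 9.075973 + 5.911610) = 2.94·19.738549 = 58.031335 m
RSL: p² = d² − 2 + 2cos(α−β) − 2d(sin α + sin β) = 36.342455; p = √p² = 6.028470; φ = atan2(cos α + cos β, d − sin α − sin β) − atan2(2, p) = -0.196974 rad; t = (α − φ) mod 2π = 1.861896 rad, q = (β − φ) mod 2π = 0.701253 rad → L = 2.94·(1.861896 + 6.028470 + 0.701253) = 2.94·8.591619 = 25.259361 m
RLR: c = (6 − d² + 2cos(α−β) + 2d(sin α − sin β))/8 = -5.723482, |c| > 1 → infeasible
LRL: c = (6 − d² + 2cos(α−β) − 2d(sin α − sin β))/8 = -7.717236, |c| > 1 → infeasible
Shortest: RSL with L = 25.259361 m ≈ 25.2594 m

25.2594 m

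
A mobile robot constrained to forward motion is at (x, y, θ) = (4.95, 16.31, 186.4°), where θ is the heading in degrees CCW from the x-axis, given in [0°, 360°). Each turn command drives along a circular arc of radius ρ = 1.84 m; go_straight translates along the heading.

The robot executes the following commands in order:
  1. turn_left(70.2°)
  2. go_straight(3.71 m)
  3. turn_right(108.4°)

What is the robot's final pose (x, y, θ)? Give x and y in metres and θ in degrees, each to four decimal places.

set_pose: (x, y, θ) = (4.9500, 16.3100, 186.4000°), ρ = 1.84
turn_left(70.2°): centre at ρ to the left, rotate +70.2° → (3.3652, 14.9079, 256.6000°)
go_straight(3.71): x += 3.71·cos θ, y += 3.71·sin θ → (2.5054, 11.2989, 256.6000°)
turn_right(108.4°): centre at ρ to the right, rotate −108.4° → (-0.2541, 10.1615, 148.2000°)

(-0.2541, 10.1615, 148.2000°)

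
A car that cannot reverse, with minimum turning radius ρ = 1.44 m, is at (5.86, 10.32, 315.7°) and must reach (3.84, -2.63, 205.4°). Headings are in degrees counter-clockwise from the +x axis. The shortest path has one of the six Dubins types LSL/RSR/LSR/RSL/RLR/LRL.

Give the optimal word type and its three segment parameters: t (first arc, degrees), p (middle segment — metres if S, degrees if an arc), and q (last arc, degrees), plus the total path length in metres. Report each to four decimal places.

RSR: t = 54.4373°, p = 10.7433 m, q = 55.8627°, L = 13.5154 m

Let ψ = atan2(Δy, Δx) = atan2(-12.95, -2.02) = -98.8658° be the start→goal bearing.
Normalize: d = |goal − start| / ρ = 13.106598/1.44 = 9.101804, α = (θ_start − ψ) mod 360° = 54.5658° = 0.952353 rad, β = (θ_goal − ψ) mod 360° = 304.2658° = 5.310440 rad.
Common terms: sin α = 0.814782, cos α = 0.579767, sin β = -0.826434, cos β = 0.563033, cos(α−β) = -0.346936, d² = 82.842834. Work in radians in the unit-radius frame; every candidate has L = ρ·(t + p + q).
LSL: p² = 2 + d² − 2cos(α−β) + 2d(sin α − sin β) = 115.412765; p = √p² = 10.743033; φ = atan2(cos β − cos α, d + sin α − sin β) = -0.001558 rad; t = (φ − α) mod 2π = 5.329275 rad, q = (β − φ) mod 2π = 5.311998 rad → L = 1.44·(5.329275 + 10.743033 + 5.311998) = 1.44·21.384306 = 30.793400 m
RSR: p² = 2 + d² − 2cos(α−β) + 2d(sin β − sin α) = 55.660646; p = √p² = 7.460606; φ = atan2(cos α − cos β, d − sin α + sin β) = 0.002243 rad; t = (α − φ) mod 2π = 0.950110 rad, q = (φ − β) mod 2π = 0.974988 rad → L = 1.44·(0.950110 + 7.460606 + 0.974988) = 1.44·9.385704 = 13.515414 m
LSR: p² = d² − 2 + 2cos(α−β) + 2d(sin α + sin β) = 79.936847; p = √p² = 8.940741; φ = atan2(−cos α − cos β, d + sin α + sin β) − atan2(−2, p) = 0.095010 rad; t = (φ − α) mod 2π = 5.425842 rad, q = (φ − β) mod 2π = 1.067755 rad → L = 1.44·(5.425842 + 8.940741 + 1.067755) = 1.44·15.434337 = 22.225446 m
RSL: p² = d² − 2 + 2cos(α−β) − 2d(sin α + sin β) = 80.361078; p = √p² = 8.964434; φ = atan2(cos α + cos β, d − sin α − sin β) − atan2(2, p) = -0.094763 rad; t = (α − φ) mod 2π = 1.047116 rad, q = (β − φ) mod 2π = 5.405203 rad → L = 1.44·(1.047116 + 8.964434 + 5.405203) = 1.44·15.416753 = 22.200125 m
RLR: c = (6 − d² + 2cos(α−β) + 2d(sin α − sin β))/8 = -5.957581, |c| > 1 → infeasible
LRL: c = (6 − d² + 2cos(α−β) − 2d(sin α − sin β))/8 = -13.426596, |c| > 1 → infeasible
Shortest: RSR with L = 13.515414 m ≈ 13.5154 m
Convert RSR to answer units (arcs ×180/π): t = 0.950110·180/π = 54.4373°, p = ρ·p = 1.44·7.460606 = 10.7433 m, q = 0.974988·180/π = 55.8627°, L = 13.5154 m.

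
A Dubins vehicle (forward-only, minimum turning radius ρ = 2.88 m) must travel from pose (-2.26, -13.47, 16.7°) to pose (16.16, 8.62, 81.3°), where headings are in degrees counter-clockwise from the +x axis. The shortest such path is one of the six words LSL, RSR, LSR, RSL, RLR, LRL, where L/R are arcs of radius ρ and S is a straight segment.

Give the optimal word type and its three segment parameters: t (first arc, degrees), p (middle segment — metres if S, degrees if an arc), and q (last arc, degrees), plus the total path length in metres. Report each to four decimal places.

LSL: t = 33.6176°, p = 25.6851 m, q = 30.9824°, L = 28.9322 m

Let ψ = atan2(Δy, Δx) = atan2(22.09, 18.42) = 50.1766° be the start→goal bearing.
Normalize: d = |goal − start| / ρ = 28.762206/2.88 = 9.986877, α = (θ_start − ψ) mod 360° = 326.5234° = 5.698909 rad, β = (θ_goal − ψ) mod 360° = 31.1234° = 0.543206 rad.
Common terms: sin α = -0.551596, cos α = 0.834111, sin β = 0.516883, cos β = 0.856056, cos(α−β) = 0.428935, d² = 99.737715. Work in radians in the unit-radius frame; every candidate has L = ρ·(t + p + q).
LSL: p² = 2 + d² − 2cos(α−β) + 2d(sin α − sin β) = 79.538300; p = √p² = 8.918425; φ = atan2(cos β − cos α, d + sin α − sin β) = 0.002461 rad; t = (φ − α) mod 2π = 0.586737 rad, q = (β − φ) mod 2π = 0.540746 rad → L = 2.88·(0.586737 + 8.918425 + 0.540746) = 2.88·10.045907 = 28.932213 m
RSR: p² = 2 + d² − 2cos(α−β) + 2d(sin β − sin α) = 122.221389; p = √p² = 11.055378; φ = atan2(cos α − cos β, d − sin α + sin β) = -0.001985 rad; t = (α − φ) mod 2π = 5.700894 rad, q = (φ − β) mod 2π = 5.737994 rad → L = 2.88·(5.700894 + 11.055378 + 5.737994) = 2.88·22.494266 = 64.783487 m
LSR: p² = d² − 2 + 2cos(α−β) + 2d(sin α + sin β) = 97.902243; p = √p² = 9.894556; φ = atan2(−cos α − cos β, d + sin α + sin β) − atan2(−2, p) = 0.031220 rad; t = (φ − α) mod 2π = 0.615496 rad, q = (φ − β) mod 2π = 5.771199 rad → L = 2.88·(0.615496 + 9.894556 + 5.771199) = 2.88·16.281252 = 46.890005 m
RSL: p² = d² − 2 + 2cos(α−β) − 2d(sin α + sin β) = 99.288927; p = √p² = 9.964383; φ = atan2(cos α + cos β, d − sin α − sin β) − atan2(2, p) = -0.031003 rad; t = (α − φ) mod 2π = 5.729911 rad, q = (β − φ) mod 2π = 0.574209 rad → L = 2.88·(5.729911 + 9.964383 + 0.574209) = 2.88·16.268503 = 46.853289 m
RLR: c = (6 − d² + 2cos(α−β) + 2d(sin α − sin β))/8 = -14.277674, |c| > 1 → infeasible
LRL: c = (6 − d² + 2cos(α−β) − 2d(sin α − sin β))/8 = -8.942287, |c| > 1 → infeasible
Shortest: LSL with L = 28.932213 m ≈ 28.9322 m
Convert LSL to answer units (arcs ×180/π): t = 0.586737·180/π = 33.6176°, p = ρ·p = 2.88·8.918425 = 25.6851 m, q = 0.540746·180/π = 30.9824°, L = 28.9322 m.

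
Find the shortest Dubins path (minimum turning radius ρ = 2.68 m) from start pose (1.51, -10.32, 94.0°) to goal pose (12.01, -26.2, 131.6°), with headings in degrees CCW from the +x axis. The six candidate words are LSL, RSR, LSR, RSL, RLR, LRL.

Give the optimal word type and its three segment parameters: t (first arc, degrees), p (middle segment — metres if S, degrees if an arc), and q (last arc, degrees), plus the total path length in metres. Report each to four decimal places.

Let ψ = atan2(Δy, Δx) = atan2(-15.88, 10.50) = -56.5270° be the start→goal bearing.
Normalize: d = |goal − start| / ρ = 19.037447/2.68 = 7.103525, α = (θ_start − ψ) mod 360° = 150.5270° = 2.627191 rad, β = (θ_goal − ψ) mod 360° = 188.1270° = 3.283435 rad.
Common terms: sin α = 0.492014, cos α = -0.870587, sin β = -0.141367, cos β = -0.989957, cos(α−β) = 0.792290, d² = 50.460069. Work in radians in the unit-radius frame; every candidate has L = ρ·(t + p + q).
LSL: p² = 2 + d² − 2cos(α−β) + 2d(sin α − sin β) = 59.873966; p = √p² = 7.737827; φ = atan2(cos β − cos α, d + sin α − sin β) = -0.015427 rad; t = (φ − α) mod 2π = 3.640567 rad, q = (β − φ) mod 2π = 3.298862 rad → L = 2.68·(3.640567 + 7.737827 + 3.298862) = 2.68·14.677256 = 39.335046 m
RSR: p² = 2 + d² − 2cos(α−β) + 2d(sin β − sin α) = 41.877014; p = √p² = 6.471245; φ = atan2(cos α − cos β, d − sin α + sin β) = 0.018447 rad; t = (α − φ) mod 2π = 2.608744 rad, q = (φ − β) mod 2π = 3.018198 rad → L = 2.68·(2.608744 + 6.471245 + 3.018198) = 2.68·12.098187 = 32.423140 m
LSR: p² = d² − 2 + 2cos(α−β) + 2d(sin α + sin β) = 55.026306; p = √p² = 7.417972; φ = atan2(−cos α − cos β, d + sin α + sin β) − atan2(−2, p) = 0.507953 rad; t = (φ − α) mod 2π = 4.163948 rad, q = (φ − β) mod 2π = 3.507704 rad → L = 2.68·(4.163948 + 7.417972 + 3.507704) = 2.68·15.089623 = 40.440191 m
RSL: p² = d² − 2 + 2cos(α−β) − 2d(sin α + sin β) = 45.062991; p = √p² = 6.712897; φ = atan2(cos α + cos β, d − sin α − sin β) − atan2(2, p) = -0.558409 rad; t = (α − φ) mod 2π = 3.185600 rad, q = (β − φ) mod 2π = 3.841844 rad → L = 2.68·(3.185600 + 6.712897 + 3.841844) = 2.68·13.740341 = 36.824113 m
RLR: c = (6 − d² + 2cos(α−β) + 2d(sin α − sin β))/8 = -4.234627, |c| > 1 → infeasible
LRL: c = (6 − d² + 2cos(α−β) − 2d(sin α − sin β))/8 = -6.484246, |c| > 1 → infeasible
Shortest: RSR with L = 32.423140 m ≈ 32.4231 m
Convert RSR to answer units (arcs ×180/π): t = 2.608744·180/π = 149.4700°, p = ρ·p = 2.68·6.471245 = 17.3429 m, q = 3.018198·180/π = 172.9300°, L = 32.4231 m.

RSR: t = 149.4700°, p = 17.3429 m, q = 172.9300°, L = 32.4231 m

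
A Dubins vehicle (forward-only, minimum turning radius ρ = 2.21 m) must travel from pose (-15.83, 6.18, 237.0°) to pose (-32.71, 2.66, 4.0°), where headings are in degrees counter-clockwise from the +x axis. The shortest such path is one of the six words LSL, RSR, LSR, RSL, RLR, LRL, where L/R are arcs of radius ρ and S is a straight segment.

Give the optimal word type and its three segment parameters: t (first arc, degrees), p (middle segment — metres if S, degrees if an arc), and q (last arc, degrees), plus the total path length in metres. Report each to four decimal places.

RSL: t = 64.2707°, p = 14.7398 m, q = 191.2707°, L = 24.5965 m

Let ψ = atan2(Δy, Δx) = atan2(-3.52, -16.88) = -168.2209° be the start→goal bearing.
Normalize: d = |goal − start| / ρ = 17.243109/2.21 = 7.802312, α = (θ_start − ψ) mod 360° = 45.2209° = 0.789253 rad, β = (θ_goal − ψ) mod 360° = 172.2209° = 3.005821 rad.
Common terms: sin α = 0.709827, cos α = 0.704376, sin β = 0.135355, cos β = -0.990797, cos(α−β) = -0.601815, d² = 60.876067. Work in radians in the unit-radius frame; every candidate has L = ρ·(t + p + q).
LSL: p² = 2 + d² − 2cos(α−β) + 2d(sin α − sin β) = 73.044126; p = √p² = 8.546586; φ = atan2(cos β − cos α, d + sin α − sin β) = -0.199669 rad; t = (φ − α) mod 2π = 5.294263 rad, q = (β − φ) mod 2π = 3.205490 rad → L = 2.21·(5.294263 + 8.546586 + 3.205490) = 2.21·17.046339 = 37.672409 m
RSR: p² = 2 + d² − 2cos(α−β) + 2d(sin β − sin α) = 55.115269; p = √p² = 7.423966; φ = atan2(cos α − cos β, d − sin α + sin β) = 0.230370 rad; t = (α − φ) mod 2π = 0.558883 rad, q = (φ − β) mod 2π = 3.507734 rad → L = 2.21·(0.558883 + 7.423966 + 3.507734) = 2.21·11.490583 = 25.394188 m
LSR: p² = d² − 2 + 2cos(α−β) + 2d(sin α + sin β) = 70.861185; p = √p² = 8.417909; φ = atan2(−cos α − cos β, d + sin α + sin β) − atan2(−2, p) = 0.266374 rad; t = (φ − α) mod 2π = 5.760306 rad, q = (φ − β) mod 2π = 3.543738 rad → L = 2.21·(5.760306 + 8.417909 + 3.543738) = 2.21·17.721952 = 39.165514 m
RSL: p² = d² − 2 + 2cos(α−β) − 2d(sin α + sin β) = 44.483690; p = √p² = 6.669609; φ = atan2(cos α + cos β, d − sin α − sin β) − atan2(2, p) = -0.332482 rad; t = (α − φ) mod 2π = 1.121735 rad, q = (β − φ) mod 2π = 3.338303 rad → L = 2.21·(1.121735 + 6.669609 + 3.338303) = 2.21·11.129647 = 24.596520 m
RLR: c = (6 − d² + 2cos(α−β) + 2d(sin α − sin β))/8 = -5.889409, |c| > 1 → infeasible
LRL: c = (6 − d² + 2cos(α−β) − 2d(sin α − sin β))/8 = -8.130516, |c| > 1 → infeasible
Shortest: RSL with L = 24.596520 m ≈ 24.5965 m
Convert RSL to answer units (arcs ×180/π): t = 1.121735·180/π = 64.2707°, p = ρ·p = 2.21·6.669609 = 14.7398 m, q = 3.338303·180/π = 191.2707°, L = 24.5965 m.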